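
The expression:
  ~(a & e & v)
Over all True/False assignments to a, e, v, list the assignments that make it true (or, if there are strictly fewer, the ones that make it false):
is false only for:
  a=True, e=True, v=True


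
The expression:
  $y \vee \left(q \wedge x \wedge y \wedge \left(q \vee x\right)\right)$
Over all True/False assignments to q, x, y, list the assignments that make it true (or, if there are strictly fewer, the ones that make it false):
is true only for:
  q=False, x=False, y=True;
  q=False, x=True, y=True;
  q=True, x=False, y=True;
  q=True, x=True, y=True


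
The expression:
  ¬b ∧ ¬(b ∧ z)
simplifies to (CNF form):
¬b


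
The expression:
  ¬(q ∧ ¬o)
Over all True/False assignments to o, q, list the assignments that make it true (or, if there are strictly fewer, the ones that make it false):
is false only for:
  o=False, q=True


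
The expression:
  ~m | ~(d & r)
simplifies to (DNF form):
~d | ~m | ~r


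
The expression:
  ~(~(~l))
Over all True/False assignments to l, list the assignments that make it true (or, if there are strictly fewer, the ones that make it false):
is true only for:
  l=False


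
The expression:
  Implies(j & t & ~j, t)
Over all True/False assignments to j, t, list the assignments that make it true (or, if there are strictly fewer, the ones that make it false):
is always true.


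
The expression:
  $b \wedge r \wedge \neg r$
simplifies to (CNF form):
$\text{False}$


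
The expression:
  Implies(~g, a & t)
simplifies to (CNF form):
(a | g) & (g | t)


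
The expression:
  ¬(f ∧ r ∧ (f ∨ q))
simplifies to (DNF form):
¬f ∨ ¬r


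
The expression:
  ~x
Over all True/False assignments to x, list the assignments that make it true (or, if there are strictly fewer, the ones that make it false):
is true only for:
  x=False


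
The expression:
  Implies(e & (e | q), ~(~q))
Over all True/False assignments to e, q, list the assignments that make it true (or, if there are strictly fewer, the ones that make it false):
is false only for:
  e=True, q=False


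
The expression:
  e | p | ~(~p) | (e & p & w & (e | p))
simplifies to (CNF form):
e | p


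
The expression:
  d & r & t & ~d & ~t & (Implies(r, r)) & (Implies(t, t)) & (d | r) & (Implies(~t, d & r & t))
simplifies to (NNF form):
False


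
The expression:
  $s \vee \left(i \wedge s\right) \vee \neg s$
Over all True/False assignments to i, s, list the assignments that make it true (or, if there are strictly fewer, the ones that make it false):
is always true.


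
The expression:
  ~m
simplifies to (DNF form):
~m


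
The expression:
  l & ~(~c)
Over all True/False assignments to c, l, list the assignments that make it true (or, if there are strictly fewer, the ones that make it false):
is true only for:
  c=True, l=True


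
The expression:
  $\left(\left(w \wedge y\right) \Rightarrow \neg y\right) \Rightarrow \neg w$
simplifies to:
$y \vee \neg w$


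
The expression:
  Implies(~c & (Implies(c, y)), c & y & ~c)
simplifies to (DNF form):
c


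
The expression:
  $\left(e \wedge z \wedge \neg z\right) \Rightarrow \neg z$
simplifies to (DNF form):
$\text{True}$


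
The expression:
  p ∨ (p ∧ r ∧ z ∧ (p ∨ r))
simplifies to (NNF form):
p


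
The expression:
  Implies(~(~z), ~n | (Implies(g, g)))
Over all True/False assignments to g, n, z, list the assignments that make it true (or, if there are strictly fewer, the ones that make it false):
is always true.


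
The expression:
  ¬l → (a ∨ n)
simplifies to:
a ∨ l ∨ n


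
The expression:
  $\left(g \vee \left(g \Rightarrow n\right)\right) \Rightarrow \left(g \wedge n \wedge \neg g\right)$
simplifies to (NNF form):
$\text{False}$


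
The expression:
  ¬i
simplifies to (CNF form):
¬i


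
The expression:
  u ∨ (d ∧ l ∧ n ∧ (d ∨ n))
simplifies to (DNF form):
u ∨ (d ∧ l ∧ n)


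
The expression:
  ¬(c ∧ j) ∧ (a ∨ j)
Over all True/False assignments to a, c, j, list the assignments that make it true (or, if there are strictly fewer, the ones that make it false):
is true only for:
  a=False, c=False, j=True;
  a=True, c=False, j=False;
  a=True, c=False, j=True;
  a=True, c=True, j=False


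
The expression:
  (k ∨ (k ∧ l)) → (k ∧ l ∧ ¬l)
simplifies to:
¬k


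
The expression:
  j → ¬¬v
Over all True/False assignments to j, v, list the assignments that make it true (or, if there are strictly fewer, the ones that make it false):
is false only for:
  j=True, v=False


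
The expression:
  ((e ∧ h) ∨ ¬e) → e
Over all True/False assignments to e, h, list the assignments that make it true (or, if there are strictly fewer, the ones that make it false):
is true only for:
  e=True, h=False;
  e=True, h=True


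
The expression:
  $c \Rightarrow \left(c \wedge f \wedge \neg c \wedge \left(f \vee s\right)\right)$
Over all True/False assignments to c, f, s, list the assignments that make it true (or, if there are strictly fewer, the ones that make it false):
is true only for:
  c=False, f=False, s=False;
  c=False, f=False, s=True;
  c=False, f=True, s=False;
  c=False, f=True, s=True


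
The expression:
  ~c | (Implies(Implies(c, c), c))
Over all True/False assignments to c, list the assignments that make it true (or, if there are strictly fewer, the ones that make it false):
is always true.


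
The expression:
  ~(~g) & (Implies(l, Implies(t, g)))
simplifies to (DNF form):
g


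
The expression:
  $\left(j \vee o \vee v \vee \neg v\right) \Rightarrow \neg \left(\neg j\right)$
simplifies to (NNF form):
$j$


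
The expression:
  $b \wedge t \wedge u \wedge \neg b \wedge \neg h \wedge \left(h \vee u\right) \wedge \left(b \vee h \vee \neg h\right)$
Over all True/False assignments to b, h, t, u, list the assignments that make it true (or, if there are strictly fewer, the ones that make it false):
is never true.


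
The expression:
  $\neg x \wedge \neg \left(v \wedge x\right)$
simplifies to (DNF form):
$\neg x$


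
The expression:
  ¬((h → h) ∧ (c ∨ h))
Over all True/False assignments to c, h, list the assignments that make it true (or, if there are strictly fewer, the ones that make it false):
is true only for:
  c=False, h=False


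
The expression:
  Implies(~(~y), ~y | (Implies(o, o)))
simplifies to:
True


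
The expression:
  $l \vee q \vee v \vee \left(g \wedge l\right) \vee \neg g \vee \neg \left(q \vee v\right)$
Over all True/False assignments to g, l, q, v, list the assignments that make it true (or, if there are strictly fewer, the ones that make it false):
is always true.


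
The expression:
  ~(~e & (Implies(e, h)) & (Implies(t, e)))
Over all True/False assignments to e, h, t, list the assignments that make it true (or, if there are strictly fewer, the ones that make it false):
is false only for:
  e=False, h=False, t=False;
  e=False, h=True, t=False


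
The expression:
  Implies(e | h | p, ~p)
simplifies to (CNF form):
~p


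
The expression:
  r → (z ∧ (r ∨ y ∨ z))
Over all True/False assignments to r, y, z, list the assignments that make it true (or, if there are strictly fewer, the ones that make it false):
is false only for:
  r=True, y=False, z=False;
  r=True, y=True, z=False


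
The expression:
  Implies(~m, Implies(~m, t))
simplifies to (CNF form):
m | t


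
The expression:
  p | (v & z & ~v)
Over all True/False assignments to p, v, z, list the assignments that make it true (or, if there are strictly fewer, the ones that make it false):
is true only for:
  p=True, v=False, z=False;
  p=True, v=False, z=True;
  p=True, v=True, z=False;
  p=True, v=True, z=True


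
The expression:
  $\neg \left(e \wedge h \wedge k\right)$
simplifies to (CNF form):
$\neg e \vee \neg h \vee \neg k$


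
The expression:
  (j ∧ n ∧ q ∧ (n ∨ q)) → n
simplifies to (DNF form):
True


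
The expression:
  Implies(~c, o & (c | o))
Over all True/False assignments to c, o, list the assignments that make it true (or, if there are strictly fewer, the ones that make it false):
is false only for:
  c=False, o=False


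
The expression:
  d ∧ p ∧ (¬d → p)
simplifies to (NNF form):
d ∧ p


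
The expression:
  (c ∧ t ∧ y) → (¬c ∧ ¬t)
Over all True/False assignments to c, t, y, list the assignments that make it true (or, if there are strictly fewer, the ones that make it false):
is false only for:
  c=True, t=True, y=True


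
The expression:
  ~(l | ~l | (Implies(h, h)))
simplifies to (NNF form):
False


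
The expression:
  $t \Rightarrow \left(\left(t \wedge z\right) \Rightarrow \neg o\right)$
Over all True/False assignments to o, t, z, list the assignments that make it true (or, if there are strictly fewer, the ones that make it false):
is false only for:
  o=True, t=True, z=True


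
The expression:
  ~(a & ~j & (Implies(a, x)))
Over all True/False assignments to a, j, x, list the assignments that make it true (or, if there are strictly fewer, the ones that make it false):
is false only for:
  a=True, j=False, x=True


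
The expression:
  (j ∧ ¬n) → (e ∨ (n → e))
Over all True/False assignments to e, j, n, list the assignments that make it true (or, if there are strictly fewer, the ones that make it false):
is always true.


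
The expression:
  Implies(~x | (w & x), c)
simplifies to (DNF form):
c | (x & ~w)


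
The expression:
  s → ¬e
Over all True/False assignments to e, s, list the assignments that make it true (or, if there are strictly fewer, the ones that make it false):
is false only for:
  e=True, s=True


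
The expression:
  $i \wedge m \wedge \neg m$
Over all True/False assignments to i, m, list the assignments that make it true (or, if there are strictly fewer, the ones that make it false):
is never true.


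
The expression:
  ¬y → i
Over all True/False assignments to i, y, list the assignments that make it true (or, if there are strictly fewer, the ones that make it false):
is false only for:
  i=False, y=False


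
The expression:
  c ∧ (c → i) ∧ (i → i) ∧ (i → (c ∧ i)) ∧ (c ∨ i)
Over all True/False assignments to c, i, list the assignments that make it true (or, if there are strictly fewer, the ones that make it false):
is true only for:
  c=True, i=True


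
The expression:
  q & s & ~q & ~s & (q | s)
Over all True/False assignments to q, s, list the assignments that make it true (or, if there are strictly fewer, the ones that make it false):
is never true.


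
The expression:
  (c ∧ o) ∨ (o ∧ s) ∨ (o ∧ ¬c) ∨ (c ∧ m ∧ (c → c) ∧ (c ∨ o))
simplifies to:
o ∨ (c ∧ m)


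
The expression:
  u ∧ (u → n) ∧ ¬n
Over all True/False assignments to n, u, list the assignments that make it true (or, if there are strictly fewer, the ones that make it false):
is never true.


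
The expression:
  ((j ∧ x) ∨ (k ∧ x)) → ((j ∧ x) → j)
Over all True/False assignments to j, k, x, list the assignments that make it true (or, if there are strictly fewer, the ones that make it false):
is always true.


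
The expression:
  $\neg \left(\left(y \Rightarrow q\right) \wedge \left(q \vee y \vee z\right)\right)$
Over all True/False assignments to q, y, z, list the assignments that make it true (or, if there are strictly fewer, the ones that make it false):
is true only for:
  q=False, y=False, z=False;
  q=False, y=True, z=False;
  q=False, y=True, z=True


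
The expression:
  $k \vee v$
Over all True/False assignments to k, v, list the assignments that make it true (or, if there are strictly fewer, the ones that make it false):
is false only for:
  k=False, v=False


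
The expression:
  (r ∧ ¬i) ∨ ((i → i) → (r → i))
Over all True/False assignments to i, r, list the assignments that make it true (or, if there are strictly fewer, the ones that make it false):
is always true.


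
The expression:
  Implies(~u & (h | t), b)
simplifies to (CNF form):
(b | u | ~h) & (b | u | ~t)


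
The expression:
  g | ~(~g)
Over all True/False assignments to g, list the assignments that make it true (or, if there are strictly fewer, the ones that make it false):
is true only for:
  g=True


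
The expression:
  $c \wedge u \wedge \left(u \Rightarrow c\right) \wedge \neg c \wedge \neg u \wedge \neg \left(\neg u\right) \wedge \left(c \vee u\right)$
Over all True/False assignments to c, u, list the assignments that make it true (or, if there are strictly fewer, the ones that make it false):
is never true.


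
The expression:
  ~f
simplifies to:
~f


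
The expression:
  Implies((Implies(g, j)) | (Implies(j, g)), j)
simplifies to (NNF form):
j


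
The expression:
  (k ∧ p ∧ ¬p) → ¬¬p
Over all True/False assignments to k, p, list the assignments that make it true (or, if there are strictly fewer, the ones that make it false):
is always true.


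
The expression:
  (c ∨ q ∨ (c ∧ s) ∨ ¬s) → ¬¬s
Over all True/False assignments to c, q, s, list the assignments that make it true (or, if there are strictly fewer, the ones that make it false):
is true only for:
  c=False, q=False, s=True;
  c=False, q=True, s=True;
  c=True, q=False, s=True;
  c=True, q=True, s=True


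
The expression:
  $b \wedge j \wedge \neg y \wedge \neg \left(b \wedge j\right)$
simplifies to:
$\text{False}$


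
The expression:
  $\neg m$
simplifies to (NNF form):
$\neg m$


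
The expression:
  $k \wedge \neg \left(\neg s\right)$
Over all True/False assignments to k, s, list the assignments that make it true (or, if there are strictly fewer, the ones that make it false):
is true only for:
  k=True, s=True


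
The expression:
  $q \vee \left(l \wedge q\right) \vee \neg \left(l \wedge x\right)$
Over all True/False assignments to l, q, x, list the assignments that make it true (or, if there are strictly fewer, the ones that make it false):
is false only for:
  l=True, q=False, x=True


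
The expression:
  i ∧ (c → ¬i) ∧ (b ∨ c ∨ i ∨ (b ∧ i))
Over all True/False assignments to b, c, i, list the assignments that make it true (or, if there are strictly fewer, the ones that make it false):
is true only for:
  b=False, c=False, i=True;
  b=True, c=False, i=True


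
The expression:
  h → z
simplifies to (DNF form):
z ∨ ¬h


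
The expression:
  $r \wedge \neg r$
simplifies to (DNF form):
$\text{False}$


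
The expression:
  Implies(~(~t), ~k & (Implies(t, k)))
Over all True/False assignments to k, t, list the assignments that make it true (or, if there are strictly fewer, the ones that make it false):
is true only for:
  k=False, t=False;
  k=True, t=False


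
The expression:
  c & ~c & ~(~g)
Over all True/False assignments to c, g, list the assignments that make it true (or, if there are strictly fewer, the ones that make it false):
is never true.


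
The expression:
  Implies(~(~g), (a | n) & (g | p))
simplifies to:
a | n | ~g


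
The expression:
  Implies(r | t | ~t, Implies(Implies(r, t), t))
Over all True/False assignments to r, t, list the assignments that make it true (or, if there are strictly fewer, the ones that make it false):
is false only for:
  r=False, t=False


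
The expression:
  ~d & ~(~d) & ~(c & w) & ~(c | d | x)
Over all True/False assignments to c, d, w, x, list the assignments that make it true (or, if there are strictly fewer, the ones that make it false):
is never true.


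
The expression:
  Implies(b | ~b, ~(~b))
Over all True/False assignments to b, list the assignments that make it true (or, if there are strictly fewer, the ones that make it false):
is true only for:
  b=True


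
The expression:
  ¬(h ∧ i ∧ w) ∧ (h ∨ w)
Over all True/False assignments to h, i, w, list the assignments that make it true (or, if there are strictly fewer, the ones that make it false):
is false only for:
  h=False, i=False, w=False;
  h=False, i=True, w=False;
  h=True, i=True, w=True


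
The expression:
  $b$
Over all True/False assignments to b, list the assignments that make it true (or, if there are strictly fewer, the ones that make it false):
is true only for:
  b=True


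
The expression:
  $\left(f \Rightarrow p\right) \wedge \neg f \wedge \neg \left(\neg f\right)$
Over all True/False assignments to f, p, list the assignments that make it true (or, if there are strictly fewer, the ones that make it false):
is never true.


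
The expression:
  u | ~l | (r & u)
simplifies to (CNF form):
u | ~l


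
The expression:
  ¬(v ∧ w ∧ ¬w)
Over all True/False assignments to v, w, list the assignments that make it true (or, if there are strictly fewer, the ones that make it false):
is always true.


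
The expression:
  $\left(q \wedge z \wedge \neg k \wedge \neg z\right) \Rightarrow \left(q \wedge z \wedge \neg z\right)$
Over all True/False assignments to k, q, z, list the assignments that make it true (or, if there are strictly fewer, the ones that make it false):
is always true.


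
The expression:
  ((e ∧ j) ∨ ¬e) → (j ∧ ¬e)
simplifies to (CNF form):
(e ∨ j) ∧ (¬e ∨ ¬j)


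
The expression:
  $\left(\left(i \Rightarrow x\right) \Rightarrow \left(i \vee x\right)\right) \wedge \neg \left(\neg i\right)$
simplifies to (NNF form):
$i$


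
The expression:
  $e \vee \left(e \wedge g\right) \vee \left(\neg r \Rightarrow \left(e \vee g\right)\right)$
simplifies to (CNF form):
$e \vee g \vee r$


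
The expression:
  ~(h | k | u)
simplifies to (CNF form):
~h & ~k & ~u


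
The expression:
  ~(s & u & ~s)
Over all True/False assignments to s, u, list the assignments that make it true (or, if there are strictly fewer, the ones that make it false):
is always true.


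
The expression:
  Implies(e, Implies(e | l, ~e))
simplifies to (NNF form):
~e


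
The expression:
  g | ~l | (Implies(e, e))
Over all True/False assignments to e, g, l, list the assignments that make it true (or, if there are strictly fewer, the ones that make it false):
is always true.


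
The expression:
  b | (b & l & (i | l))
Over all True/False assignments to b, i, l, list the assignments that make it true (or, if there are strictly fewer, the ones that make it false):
is true only for:
  b=True, i=False, l=False;
  b=True, i=False, l=True;
  b=True, i=True, l=False;
  b=True, i=True, l=True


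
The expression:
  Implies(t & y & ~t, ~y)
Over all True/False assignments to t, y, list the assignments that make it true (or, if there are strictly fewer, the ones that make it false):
is always true.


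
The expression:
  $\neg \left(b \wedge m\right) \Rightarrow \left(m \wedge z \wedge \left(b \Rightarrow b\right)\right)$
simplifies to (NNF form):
$m \wedge \left(b \vee z\right)$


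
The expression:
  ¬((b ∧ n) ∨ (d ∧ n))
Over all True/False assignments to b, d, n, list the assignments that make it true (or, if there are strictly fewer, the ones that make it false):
is false only for:
  b=False, d=True, n=True;
  b=True, d=False, n=True;
  b=True, d=True, n=True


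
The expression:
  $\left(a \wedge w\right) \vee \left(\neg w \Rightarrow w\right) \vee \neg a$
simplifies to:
$w \vee \neg a$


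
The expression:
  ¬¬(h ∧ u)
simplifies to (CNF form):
h ∧ u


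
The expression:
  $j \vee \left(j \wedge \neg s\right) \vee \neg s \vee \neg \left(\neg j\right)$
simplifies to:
$j \vee \neg s$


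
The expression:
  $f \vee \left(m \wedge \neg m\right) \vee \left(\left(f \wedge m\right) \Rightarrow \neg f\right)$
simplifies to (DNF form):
$\text{True}$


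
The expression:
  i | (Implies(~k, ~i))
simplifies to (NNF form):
True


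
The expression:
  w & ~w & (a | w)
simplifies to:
False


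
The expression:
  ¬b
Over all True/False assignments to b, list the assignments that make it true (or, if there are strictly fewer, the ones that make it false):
is true only for:
  b=False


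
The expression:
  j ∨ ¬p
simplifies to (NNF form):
j ∨ ¬p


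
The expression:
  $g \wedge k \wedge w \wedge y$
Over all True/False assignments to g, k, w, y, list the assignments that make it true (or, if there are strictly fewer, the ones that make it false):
is true only for:
  g=True, k=True, w=True, y=True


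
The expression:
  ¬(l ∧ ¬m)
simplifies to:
m ∨ ¬l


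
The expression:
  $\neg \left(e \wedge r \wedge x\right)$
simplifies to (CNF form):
$\neg e \vee \neg r \vee \neg x$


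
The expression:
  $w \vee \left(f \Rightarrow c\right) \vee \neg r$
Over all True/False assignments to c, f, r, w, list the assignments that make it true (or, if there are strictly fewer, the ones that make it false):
is false only for:
  c=False, f=True, r=True, w=False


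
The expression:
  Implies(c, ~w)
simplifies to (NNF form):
~c | ~w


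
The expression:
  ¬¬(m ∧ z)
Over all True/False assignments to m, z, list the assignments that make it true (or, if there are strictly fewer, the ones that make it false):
is true only for:
  m=True, z=True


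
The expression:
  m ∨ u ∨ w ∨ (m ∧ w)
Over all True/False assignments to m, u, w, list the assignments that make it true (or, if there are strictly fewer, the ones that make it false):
is false only for:
  m=False, u=False, w=False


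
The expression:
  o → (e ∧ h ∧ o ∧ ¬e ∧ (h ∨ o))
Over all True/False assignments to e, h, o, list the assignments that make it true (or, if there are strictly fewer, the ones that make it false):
is true only for:
  e=False, h=False, o=False;
  e=False, h=True, o=False;
  e=True, h=False, o=False;
  e=True, h=True, o=False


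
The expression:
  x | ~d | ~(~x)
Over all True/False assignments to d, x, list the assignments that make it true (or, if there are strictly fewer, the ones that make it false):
is false only for:
  d=True, x=False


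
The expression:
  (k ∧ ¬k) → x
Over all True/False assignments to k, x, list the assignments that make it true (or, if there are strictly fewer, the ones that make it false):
is always true.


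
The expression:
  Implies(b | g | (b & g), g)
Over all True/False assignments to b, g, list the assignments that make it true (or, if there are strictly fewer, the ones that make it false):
is false only for:
  b=True, g=False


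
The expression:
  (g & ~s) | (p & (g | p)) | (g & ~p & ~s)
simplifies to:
p | (g & ~s)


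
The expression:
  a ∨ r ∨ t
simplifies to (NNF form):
a ∨ r ∨ t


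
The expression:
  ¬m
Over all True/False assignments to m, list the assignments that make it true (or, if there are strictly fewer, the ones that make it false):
is true only for:
  m=False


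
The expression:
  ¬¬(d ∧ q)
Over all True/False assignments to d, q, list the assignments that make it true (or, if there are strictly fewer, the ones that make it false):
is true only for:
  d=True, q=True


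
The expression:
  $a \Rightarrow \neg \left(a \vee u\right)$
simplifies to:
$\neg a$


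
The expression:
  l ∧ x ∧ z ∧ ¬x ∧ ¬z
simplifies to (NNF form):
False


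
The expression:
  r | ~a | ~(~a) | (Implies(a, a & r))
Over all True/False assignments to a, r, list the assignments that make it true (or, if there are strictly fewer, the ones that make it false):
is always true.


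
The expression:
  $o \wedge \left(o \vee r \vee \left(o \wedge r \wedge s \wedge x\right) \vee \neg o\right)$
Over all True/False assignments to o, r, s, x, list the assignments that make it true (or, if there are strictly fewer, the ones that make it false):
is true only for:
  o=True, r=False, s=False, x=False;
  o=True, r=False, s=False, x=True;
  o=True, r=False, s=True, x=False;
  o=True, r=False, s=True, x=True;
  o=True, r=True, s=False, x=False;
  o=True, r=True, s=False, x=True;
  o=True, r=True, s=True, x=False;
  o=True, r=True, s=True, x=True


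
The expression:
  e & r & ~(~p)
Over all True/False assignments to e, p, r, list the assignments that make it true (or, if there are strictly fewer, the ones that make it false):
is true only for:
  e=True, p=True, r=True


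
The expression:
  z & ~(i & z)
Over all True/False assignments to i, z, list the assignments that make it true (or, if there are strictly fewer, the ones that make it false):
is true only for:
  i=False, z=True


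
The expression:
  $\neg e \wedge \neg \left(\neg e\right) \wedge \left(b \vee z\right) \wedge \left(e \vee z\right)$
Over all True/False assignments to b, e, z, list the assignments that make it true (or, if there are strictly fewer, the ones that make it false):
is never true.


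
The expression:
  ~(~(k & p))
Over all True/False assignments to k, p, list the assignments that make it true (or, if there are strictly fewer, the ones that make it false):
is true only for:
  k=True, p=True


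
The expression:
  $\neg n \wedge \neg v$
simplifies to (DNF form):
$\neg n \wedge \neg v$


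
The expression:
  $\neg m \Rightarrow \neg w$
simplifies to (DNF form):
$m \vee \neg w$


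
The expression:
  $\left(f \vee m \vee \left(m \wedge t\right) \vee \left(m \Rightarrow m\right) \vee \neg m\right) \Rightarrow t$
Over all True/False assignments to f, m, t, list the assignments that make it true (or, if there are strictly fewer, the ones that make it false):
is true only for:
  f=False, m=False, t=True;
  f=False, m=True, t=True;
  f=True, m=False, t=True;
  f=True, m=True, t=True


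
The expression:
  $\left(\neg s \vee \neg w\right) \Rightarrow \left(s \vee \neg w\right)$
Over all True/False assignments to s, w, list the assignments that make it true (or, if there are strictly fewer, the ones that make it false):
is false only for:
  s=False, w=True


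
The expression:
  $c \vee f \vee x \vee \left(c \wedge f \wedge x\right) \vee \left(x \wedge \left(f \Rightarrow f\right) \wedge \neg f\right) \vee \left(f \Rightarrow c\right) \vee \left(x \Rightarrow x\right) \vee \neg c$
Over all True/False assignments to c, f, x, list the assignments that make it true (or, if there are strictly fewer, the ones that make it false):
is always true.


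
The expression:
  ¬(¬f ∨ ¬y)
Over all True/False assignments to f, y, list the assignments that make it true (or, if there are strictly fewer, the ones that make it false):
is true only for:
  f=True, y=True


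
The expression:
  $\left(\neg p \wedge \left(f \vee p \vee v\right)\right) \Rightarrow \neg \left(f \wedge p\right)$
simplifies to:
$\text{True}$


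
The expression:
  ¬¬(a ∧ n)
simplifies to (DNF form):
a ∧ n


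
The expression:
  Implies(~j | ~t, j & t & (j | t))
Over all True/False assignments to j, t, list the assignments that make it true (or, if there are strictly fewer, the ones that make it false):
is true only for:
  j=True, t=True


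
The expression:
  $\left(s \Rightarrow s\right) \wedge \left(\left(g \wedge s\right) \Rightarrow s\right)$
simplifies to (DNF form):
$\text{True}$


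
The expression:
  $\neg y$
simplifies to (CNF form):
$\neg y$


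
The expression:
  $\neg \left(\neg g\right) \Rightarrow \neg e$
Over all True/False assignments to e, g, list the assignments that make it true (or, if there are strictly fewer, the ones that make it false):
is false only for:
  e=True, g=True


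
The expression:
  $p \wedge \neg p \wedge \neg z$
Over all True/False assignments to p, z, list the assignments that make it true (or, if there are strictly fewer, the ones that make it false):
is never true.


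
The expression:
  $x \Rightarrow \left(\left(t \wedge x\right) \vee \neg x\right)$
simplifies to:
$t \vee \neg x$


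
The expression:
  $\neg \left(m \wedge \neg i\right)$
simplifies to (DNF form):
$i \vee \neg m$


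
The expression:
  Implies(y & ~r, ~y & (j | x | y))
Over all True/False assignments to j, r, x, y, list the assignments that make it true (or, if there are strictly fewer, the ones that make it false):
is false only for:
  j=False, r=False, x=False, y=True;
  j=False, r=False, x=True, y=True;
  j=True, r=False, x=False, y=True;
  j=True, r=False, x=True, y=True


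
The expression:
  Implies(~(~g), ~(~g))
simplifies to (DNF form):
True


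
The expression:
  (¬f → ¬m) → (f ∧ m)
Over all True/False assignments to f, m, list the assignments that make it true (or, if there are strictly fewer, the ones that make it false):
is true only for:
  f=False, m=True;
  f=True, m=True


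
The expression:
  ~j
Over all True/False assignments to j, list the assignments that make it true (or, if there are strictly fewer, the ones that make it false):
is true only for:
  j=False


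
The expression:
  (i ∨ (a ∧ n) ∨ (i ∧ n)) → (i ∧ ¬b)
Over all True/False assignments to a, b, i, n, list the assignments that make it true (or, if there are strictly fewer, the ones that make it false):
is false only for:
  a=False, b=True, i=True, n=False;
  a=False, b=True, i=True, n=True;
  a=True, b=False, i=False, n=True;
  a=True, b=True, i=False, n=True;
  a=True, b=True, i=True, n=False;
  a=True, b=True, i=True, n=True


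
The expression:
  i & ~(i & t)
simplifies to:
i & ~t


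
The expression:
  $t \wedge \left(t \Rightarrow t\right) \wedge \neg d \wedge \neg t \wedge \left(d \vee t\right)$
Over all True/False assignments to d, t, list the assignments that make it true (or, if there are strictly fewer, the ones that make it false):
is never true.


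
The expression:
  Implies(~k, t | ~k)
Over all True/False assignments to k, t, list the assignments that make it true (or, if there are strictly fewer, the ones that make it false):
is always true.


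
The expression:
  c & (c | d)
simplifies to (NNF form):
c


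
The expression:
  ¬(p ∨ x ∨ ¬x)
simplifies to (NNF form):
False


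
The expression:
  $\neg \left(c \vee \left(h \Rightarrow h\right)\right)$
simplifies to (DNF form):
$\text{False}$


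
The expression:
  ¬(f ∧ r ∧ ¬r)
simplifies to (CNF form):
True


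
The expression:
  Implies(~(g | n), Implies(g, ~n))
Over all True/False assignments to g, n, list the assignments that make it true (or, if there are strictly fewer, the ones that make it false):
is always true.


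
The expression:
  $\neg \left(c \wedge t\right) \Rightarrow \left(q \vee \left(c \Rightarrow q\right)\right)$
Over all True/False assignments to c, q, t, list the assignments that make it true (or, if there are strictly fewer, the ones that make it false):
is false only for:
  c=True, q=False, t=False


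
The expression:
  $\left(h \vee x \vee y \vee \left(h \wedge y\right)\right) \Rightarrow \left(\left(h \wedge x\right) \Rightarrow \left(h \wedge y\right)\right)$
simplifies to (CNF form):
$y \vee \neg h \vee \neg x$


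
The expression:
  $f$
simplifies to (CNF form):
$f$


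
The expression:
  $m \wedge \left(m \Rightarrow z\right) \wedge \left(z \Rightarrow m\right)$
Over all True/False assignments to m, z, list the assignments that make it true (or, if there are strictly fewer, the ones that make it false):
is true only for:
  m=True, z=True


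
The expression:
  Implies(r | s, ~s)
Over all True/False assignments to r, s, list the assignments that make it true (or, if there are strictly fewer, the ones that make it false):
is true only for:
  r=False, s=False;
  r=True, s=False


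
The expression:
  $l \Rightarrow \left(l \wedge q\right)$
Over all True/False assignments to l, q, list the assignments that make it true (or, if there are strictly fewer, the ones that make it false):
is false only for:
  l=True, q=False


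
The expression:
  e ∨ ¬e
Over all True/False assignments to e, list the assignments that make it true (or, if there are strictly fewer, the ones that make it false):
is always true.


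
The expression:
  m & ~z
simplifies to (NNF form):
m & ~z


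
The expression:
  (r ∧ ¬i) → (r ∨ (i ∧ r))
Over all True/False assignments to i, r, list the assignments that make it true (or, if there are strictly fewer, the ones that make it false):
is always true.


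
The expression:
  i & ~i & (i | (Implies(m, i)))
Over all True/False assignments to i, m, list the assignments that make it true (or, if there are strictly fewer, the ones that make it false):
is never true.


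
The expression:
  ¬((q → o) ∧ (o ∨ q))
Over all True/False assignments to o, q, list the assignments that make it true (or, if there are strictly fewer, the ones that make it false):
is true only for:
  o=False, q=False;
  o=False, q=True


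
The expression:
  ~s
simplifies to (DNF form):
~s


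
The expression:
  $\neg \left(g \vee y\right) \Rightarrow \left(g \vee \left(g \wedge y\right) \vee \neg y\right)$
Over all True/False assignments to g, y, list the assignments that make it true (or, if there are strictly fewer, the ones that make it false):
is always true.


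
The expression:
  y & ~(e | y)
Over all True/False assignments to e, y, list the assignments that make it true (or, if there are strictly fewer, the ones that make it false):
is never true.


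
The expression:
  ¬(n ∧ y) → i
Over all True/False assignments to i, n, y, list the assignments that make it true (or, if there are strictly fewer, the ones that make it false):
is false only for:
  i=False, n=False, y=False;
  i=False, n=False, y=True;
  i=False, n=True, y=False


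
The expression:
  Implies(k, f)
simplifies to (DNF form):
f | ~k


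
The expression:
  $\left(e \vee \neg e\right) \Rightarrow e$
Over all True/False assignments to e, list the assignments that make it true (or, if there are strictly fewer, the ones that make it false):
is true only for:
  e=True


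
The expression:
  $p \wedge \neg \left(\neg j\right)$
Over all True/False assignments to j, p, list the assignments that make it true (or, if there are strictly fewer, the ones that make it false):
is true only for:
  j=True, p=True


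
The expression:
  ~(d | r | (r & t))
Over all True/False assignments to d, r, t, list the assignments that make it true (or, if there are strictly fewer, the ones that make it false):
is true only for:
  d=False, r=False, t=False;
  d=False, r=False, t=True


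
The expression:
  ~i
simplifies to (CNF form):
~i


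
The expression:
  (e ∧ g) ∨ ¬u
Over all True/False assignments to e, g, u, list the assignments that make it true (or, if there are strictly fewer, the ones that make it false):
is false only for:
  e=False, g=False, u=True;
  e=False, g=True, u=True;
  e=True, g=False, u=True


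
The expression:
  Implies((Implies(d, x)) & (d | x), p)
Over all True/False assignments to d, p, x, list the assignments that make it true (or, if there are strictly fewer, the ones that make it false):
is false only for:
  d=False, p=False, x=True;
  d=True, p=False, x=True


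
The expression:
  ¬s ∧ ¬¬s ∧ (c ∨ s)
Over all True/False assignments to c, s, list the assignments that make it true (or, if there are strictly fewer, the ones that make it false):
is never true.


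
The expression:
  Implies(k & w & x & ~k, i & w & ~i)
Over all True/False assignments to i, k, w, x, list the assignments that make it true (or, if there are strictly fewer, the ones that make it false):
is always true.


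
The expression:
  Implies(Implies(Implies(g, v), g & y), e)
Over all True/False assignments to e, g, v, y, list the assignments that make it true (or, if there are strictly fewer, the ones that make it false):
is false only for:
  e=False, g=True, v=False, y=False;
  e=False, g=True, v=False, y=True;
  e=False, g=True, v=True, y=True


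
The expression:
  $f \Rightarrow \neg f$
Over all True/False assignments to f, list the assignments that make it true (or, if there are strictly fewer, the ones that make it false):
is true only for:
  f=False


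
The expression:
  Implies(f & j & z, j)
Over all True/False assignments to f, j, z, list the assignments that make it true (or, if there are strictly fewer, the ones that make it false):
is always true.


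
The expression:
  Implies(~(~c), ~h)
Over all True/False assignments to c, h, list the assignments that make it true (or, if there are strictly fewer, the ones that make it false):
is false only for:
  c=True, h=True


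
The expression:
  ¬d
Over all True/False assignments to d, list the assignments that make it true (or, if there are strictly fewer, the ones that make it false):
is true only for:
  d=False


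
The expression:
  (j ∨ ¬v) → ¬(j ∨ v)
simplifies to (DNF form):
¬j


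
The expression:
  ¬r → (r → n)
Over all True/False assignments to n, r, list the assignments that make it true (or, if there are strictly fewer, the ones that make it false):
is always true.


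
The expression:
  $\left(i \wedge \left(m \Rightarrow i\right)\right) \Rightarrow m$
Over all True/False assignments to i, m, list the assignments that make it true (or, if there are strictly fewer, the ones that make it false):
is false only for:
  i=True, m=False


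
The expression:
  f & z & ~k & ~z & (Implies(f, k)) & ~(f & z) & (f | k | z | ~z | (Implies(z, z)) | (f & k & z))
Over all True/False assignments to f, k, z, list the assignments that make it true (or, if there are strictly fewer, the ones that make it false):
is never true.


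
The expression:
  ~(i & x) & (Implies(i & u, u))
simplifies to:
~i | ~x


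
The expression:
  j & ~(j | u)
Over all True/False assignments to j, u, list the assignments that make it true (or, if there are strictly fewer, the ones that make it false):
is never true.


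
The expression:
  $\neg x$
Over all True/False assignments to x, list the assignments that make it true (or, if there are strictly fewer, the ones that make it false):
is true only for:
  x=False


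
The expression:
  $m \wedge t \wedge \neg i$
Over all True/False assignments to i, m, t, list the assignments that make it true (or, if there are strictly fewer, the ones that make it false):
is true only for:
  i=False, m=True, t=True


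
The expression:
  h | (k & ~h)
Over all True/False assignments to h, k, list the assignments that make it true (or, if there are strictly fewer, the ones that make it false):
is false only for:
  h=False, k=False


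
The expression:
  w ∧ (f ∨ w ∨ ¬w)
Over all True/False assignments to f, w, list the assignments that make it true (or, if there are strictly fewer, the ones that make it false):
is true only for:
  f=False, w=True;
  f=True, w=True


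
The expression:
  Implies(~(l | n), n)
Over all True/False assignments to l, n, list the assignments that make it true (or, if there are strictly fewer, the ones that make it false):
is false only for:
  l=False, n=False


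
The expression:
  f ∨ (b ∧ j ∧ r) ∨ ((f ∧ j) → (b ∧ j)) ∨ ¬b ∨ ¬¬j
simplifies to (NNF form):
True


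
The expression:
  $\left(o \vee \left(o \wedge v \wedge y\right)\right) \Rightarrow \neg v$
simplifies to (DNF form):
$\neg o \vee \neg v$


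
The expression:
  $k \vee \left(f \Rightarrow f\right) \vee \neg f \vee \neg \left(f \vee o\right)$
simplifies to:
$\text{True}$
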